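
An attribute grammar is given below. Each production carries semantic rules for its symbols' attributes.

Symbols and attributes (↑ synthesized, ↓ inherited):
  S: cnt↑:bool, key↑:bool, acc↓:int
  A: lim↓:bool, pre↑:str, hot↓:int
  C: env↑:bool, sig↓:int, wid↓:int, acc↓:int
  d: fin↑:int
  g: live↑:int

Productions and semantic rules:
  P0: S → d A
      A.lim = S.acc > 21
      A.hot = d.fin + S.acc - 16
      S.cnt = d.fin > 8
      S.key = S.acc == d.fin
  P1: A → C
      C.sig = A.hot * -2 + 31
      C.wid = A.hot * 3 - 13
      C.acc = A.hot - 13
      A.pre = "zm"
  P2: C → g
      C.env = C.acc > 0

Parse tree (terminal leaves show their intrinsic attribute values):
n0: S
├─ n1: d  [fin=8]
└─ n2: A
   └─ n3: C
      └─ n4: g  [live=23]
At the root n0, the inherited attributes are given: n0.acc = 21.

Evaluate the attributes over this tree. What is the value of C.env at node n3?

false

1. n0.acc = 21  [given at root]
2. n1.fin = 8  [terminal]
3. n2.lim = false  [S.acc > 21]
4. n2.hot = 13  [d.fin + S.acc - 16]
5. n3.sig = 5  [A.hot * -2 + 31]
6. n3.wid = 26  [A.hot * 3 - 13]
7. n3.acc = 0  [A.hot - 13]
8. n4.live = 23  [terminal]
9. n3.env = false  [C.acc > 0]
10. n2.pre = "zm"  ["zm"]
11. n0.cnt = false  [d.fin > 8]
12. n0.key = false  [S.acc == d.fin]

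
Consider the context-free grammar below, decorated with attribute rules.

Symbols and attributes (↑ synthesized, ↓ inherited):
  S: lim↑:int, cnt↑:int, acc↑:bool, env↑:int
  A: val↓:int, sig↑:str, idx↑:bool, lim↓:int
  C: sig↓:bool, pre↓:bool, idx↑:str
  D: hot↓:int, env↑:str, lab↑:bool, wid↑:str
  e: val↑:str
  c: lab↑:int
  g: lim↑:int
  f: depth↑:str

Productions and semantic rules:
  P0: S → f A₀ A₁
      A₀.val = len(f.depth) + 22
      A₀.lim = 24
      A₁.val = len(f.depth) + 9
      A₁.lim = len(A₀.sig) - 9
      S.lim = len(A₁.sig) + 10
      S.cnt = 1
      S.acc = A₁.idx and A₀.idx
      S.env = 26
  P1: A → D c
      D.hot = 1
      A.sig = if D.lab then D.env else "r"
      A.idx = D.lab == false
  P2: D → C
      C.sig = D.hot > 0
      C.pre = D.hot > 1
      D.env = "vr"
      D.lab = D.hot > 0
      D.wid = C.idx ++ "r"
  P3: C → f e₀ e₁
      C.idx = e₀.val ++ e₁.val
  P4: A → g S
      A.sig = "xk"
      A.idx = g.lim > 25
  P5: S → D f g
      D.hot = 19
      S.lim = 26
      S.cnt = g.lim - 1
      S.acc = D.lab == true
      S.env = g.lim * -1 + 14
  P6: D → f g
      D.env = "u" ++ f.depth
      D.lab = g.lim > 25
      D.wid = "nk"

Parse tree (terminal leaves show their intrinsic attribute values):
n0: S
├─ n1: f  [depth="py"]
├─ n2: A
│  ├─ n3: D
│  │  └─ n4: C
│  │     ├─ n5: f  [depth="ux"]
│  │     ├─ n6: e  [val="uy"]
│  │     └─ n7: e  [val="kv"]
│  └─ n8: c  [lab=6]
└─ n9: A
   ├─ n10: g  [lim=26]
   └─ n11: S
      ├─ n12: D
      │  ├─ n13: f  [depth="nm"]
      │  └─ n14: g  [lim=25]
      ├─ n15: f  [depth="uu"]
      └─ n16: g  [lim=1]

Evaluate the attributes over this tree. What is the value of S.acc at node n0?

false

1. n1.depth = "py"  [terminal]
2. n2.val = 24  [len(f.depth) + 22]
3. n2.lim = 24  [24]
4. n3.hot = 1  [1]
5. n4.sig = true  [D.hot > 0]
6. n4.pre = false  [D.hot > 1]
7. n5.depth = "ux"  [terminal]
8. n6.val = "uy"  [terminal]
9. n7.val = "kv"  [terminal]
10. n4.idx = "uykv"  [e₀.val ++ e₁.val]
11. n3.env = "vr"  ["vr"]
12. n3.lab = true  [D.hot > 0]
13. n3.wid = "uykvr"  [C.idx ++ "r"]
14. n8.lab = 6  [terminal]
15. n2.sig = "vr"  [if D.lab then D.env else "r"]
16. n2.idx = false  [D.lab == false]
17. n9.val = 11  [len(f.depth) + 9]
18. n9.lim = -7  [len(A₀.sig) - 9]
19. n10.lim = 26  [terminal]
20. n12.hot = 19  [19]
21. n13.depth = "nm"  [terminal]
22. n14.lim = 25  [terminal]
23. n12.env = "unm"  ["u" ++ f.depth]
24. n12.lab = false  [g.lim > 25]
25. n12.wid = "nk"  ["nk"]
26. n15.depth = "uu"  [terminal]
27. n16.lim = 1  [terminal]
28. n11.lim = 26  [26]
29. n11.cnt = 0  [g.lim - 1]
30. n11.acc = false  [D.lab == true]
31. n11.env = 13  [g.lim * -1 + 14]
32. n9.sig = "xk"  ["xk"]
33. n9.idx = true  [g.lim > 25]
34. n0.lim = 12  [len(A₁.sig) + 10]
35. n0.cnt = 1  [1]
36. n0.acc = false  [A₁.idx and A₀.idx]
37. n0.env = 26  [26]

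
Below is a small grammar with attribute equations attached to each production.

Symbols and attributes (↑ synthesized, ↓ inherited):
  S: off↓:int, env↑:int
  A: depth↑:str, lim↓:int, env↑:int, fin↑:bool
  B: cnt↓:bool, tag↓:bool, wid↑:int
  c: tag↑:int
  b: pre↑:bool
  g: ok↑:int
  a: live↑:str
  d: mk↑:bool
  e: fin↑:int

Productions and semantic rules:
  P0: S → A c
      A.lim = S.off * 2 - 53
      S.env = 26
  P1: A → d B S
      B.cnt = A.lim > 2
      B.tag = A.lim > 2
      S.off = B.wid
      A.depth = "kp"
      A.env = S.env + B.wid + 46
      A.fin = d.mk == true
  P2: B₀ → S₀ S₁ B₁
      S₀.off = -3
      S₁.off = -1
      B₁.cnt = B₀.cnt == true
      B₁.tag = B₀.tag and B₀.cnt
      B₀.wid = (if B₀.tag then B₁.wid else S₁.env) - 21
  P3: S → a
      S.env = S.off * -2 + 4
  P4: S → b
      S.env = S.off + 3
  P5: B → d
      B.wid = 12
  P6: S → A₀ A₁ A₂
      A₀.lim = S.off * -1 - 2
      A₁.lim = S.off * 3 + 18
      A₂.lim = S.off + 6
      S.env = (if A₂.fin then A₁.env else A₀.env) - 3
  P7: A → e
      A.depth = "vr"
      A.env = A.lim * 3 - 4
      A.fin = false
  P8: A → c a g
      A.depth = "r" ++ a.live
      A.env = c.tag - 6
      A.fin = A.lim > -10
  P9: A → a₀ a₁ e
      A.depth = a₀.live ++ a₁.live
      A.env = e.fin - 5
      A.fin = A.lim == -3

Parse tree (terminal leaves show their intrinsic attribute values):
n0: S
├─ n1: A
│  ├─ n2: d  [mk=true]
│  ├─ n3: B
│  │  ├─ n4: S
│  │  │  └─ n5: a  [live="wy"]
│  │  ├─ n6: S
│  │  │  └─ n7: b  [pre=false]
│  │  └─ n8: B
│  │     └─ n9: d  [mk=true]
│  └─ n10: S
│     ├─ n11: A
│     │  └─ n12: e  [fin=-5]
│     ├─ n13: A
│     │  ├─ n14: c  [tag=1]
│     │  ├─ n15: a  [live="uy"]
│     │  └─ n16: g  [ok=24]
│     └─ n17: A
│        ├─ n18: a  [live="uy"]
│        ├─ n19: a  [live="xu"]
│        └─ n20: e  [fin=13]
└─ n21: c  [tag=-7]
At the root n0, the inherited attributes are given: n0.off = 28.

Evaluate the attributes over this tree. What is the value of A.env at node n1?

29

1. n0.off = 28  [given at root]
2. n1.lim = 3  [S.off * 2 - 53]
3. n2.mk = true  [terminal]
4. n3.cnt = true  [A.lim > 2]
5. n3.tag = true  [A.lim > 2]
6. n4.off = -3  [-3]
7. n5.live = "wy"  [terminal]
8. n4.env = 10  [S.off * -2 + 4]
9. n6.off = -1  [-1]
10. n7.pre = false  [terminal]
11. n6.env = 2  [S.off + 3]
12. n8.cnt = true  [B₀.cnt == true]
13. n8.tag = true  [B₀.tag and B₀.cnt]
14. n9.mk = true  [terminal]
15. n8.wid = 12  [12]
16. n3.wid = -9  [(if B₀.tag then B₁.wid else S₁.env) - 21]
17. n10.off = -9  [B.wid]
18. n11.lim = 7  [S.off * -1 - 2]
19. n12.fin = -5  [terminal]
20. n11.depth = "vr"  ["vr"]
21. n11.env = 17  [A.lim * 3 - 4]
22. n11.fin = false  [false]
23. n13.lim = -9  [S.off * 3 + 18]
24. n14.tag = 1  [terminal]
25. n15.live = "uy"  [terminal]
26. n16.ok = 24  [terminal]
27. n13.depth = "ruy"  ["r" ++ a.live]
28. n13.env = -5  [c.tag - 6]
29. n13.fin = true  [A.lim > -10]
30. n17.lim = -3  [S.off + 6]
31. n18.live = "uy"  [terminal]
32. n19.live = "xu"  [terminal]
33. n20.fin = 13  [terminal]
34. n17.depth = "uyxu"  [a₀.live ++ a₁.live]
35. n17.env = 8  [e.fin - 5]
36. n17.fin = true  [A.lim == -3]
37. n10.env = -8  [(if A₂.fin then A₁.env else A₀.env) - 3]
38. n1.depth = "kp"  ["kp"]
39. n1.env = 29  [S.env + B.wid + 46]
40. n1.fin = true  [d.mk == true]
41. n21.tag = -7  [terminal]
42. n0.env = 26  [26]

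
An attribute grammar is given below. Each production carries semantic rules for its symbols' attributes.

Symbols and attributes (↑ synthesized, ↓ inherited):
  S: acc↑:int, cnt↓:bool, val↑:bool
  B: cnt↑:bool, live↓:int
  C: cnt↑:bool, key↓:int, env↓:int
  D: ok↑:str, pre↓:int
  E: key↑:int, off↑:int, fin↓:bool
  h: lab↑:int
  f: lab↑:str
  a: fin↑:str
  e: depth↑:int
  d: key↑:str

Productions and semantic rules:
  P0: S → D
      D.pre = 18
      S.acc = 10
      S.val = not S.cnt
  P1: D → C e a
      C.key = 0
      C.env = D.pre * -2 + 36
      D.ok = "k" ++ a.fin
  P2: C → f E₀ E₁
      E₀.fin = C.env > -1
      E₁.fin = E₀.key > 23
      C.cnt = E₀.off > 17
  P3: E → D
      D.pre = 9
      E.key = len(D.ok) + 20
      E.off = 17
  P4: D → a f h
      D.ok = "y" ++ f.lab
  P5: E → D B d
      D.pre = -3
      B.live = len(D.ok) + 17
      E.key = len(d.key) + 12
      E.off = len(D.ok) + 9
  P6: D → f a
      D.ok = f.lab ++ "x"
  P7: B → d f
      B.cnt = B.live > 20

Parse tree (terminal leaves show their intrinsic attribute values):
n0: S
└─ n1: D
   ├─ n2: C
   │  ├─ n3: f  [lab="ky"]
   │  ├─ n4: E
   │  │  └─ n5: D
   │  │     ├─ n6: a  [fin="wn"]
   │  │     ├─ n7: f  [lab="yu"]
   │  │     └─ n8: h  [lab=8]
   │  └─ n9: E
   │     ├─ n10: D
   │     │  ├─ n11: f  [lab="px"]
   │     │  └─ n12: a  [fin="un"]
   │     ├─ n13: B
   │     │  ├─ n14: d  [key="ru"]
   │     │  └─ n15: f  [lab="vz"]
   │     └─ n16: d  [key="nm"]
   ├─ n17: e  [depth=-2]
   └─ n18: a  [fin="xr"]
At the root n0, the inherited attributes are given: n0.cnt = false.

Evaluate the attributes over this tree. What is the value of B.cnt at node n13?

1. n0.cnt = false  [given at root]
2. n1.pre = 18  [18]
3. n2.key = 0  [0]
4. n2.env = 0  [D.pre * -2 + 36]
5. n3.lab = "ky"  [terminal]
6. n4.fin = true  [C.env > -1]
7. n5.pre = 9  [9]
8. n6.fin = "wn"  [terminal]
9. n7.lab = "yu"  [terminal]
10. n8.lab = 8  [terminal]
11. n5.ok = "yyu"  ["y" ++ f.lab]
12. n4.key = 23  [len(D.ok) + 20]
13. n4.off = 17  [17]
14. n9.fin = false  [E₀.key > 23]
15. n10.pre = -3  [-3]
16. n11.lab = "px"  [terminal]
17. n12.fin = "un"  [terminal]
18. n10.ok = "pxx"  [f.lab ++ "x"]
19. n13.live = 20  [len(D.ok) + 17]
20. n14.key = "ru"  [terminal]
21. n15.lab = "vz"  [terminal]
22. n13.cnt = false  [B.live > 20]
23. n16.key = "nm"  [terminal]
24. n9.key = 14  [len(d.key) + 12]
25. n9.off = 12  [len(D.ok) + 9]
26. n2.cnt = false  [E₀.off > 17]
27. n17.depth = -2  [terminal]
28. n18.fin = "xr"  [terminal]
29. n1.ok = "kxr"  ["k" ++ a.fin]
30. n0.acc = 10  [10]
31. n0.val = true  [not S.cnt]

false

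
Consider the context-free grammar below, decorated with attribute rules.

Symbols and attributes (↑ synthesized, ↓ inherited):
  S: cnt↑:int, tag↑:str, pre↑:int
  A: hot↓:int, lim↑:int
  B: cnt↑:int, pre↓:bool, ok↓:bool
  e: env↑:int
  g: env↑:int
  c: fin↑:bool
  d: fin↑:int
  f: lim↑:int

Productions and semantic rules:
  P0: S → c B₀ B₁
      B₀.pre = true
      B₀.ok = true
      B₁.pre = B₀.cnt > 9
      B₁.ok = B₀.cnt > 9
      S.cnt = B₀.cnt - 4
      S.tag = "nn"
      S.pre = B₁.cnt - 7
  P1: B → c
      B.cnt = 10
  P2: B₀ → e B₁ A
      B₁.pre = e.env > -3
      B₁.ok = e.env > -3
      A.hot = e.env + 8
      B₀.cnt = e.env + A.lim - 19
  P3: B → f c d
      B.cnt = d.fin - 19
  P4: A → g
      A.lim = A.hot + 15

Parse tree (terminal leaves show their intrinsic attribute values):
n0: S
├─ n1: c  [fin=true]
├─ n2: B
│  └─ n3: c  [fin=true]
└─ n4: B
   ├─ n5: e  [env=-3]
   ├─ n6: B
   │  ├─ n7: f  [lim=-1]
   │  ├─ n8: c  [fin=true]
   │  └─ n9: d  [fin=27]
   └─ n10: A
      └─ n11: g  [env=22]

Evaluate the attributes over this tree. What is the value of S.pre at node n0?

-9

1. n1.fin = true  [terminal]
2. n2.pre = true  [true]
3. n2.ok = true  [true]
4. n3.fin = true  [terminal]
5. n2.cnt = 10  [10]
6. n4.pre = true  [B₀.cnt > 9]
7. n4.ok = true  [B₀.cnt > 9]
8. n5.env = -3  [terminal]
9. n6.pre = false  [e.env > -3]
10. n6.ok = false  [e.env > -3]
11. n7.lim = -1  [terminal]
12. n8.fin = true  [terminal]
13. n9.fin = 27  [terminal]
14. n6.cnt = 8  [d.fin - 19]
15. n10.hot = 5  [e.env + 8]
16. n11.env = 22  [terminal]
17. n10.lim = 20  [A.hot + 15]
18. n4.cnt = -2  [e.env + A.lim - 19]
19. n0.cnt = 6  [B₀.cnt - 4]
20. n0.tag = "nn"  ["nn"]
21. n0.pre = -9  [B₁.cnt - 7]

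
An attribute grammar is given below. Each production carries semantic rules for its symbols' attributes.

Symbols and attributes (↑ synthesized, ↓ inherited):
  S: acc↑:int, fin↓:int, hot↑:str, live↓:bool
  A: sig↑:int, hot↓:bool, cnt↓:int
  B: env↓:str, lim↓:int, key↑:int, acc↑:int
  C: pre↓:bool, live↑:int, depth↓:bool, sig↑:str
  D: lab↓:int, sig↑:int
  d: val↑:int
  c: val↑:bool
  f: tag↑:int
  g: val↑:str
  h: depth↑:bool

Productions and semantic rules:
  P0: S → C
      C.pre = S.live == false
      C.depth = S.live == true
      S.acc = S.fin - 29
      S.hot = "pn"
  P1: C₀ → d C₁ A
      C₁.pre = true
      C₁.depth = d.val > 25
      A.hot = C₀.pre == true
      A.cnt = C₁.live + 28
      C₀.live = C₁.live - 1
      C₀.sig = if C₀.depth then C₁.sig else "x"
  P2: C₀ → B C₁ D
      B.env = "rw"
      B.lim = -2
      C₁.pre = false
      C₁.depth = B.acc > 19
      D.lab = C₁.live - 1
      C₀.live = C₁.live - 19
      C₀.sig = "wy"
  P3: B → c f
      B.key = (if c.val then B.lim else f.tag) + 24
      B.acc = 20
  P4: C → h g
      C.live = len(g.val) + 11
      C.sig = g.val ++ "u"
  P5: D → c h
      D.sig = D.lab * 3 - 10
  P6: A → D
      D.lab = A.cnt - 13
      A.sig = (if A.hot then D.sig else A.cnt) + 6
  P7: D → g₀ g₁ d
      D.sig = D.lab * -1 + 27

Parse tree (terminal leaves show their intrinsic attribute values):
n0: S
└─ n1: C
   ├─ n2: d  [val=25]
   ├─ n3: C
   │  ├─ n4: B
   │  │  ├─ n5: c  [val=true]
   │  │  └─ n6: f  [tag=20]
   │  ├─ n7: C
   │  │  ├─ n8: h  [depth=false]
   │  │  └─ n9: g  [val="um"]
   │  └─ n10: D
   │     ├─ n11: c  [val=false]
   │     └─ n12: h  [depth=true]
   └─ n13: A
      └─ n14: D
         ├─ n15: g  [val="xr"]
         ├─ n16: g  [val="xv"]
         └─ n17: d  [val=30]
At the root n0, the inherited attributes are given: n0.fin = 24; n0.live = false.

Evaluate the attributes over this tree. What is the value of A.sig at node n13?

1. n0.fin = 24  [given at root]
2. n0.live = false  [given at root]
3. n1.pre = true  [S.live == false]
4. n1.depth = false  [S.live == true]
5. n2.val = 25  [terminal]
6. n3.pre = true  [true]
7. n3.depth = false  [d.val > 25]
8. n4.env = "rw"  ["rw"]
9. n4.lim = -2  [-2]
10. n5.val = true  [terminal]
11. n6.tag = 20  [terminal]
12. n4.key = 22  [(if c.val then B.lim else f.tag) + 24]
13. n4.acc = 20  [20]
14. n7.pre = false  [false]
15. n7.depth = true  [B.acc > 19]
16. n8.depth = false  [terminal]
17. n9.val = "um"  [terminal]
18. n7.live = 13  [len(g.val) + 11]
19. n7.sig = "umu"  [g.val ++ "u"]
20. n10.lab = 12  [C₁.live - 1]
21. n11.val = false  [terminal]
22. n12.depth = true  [terminal]
23. n10.sig = 26  [D.lab * 3 - 10]
24. n3.live = -6  [C₁.live - 19]
25. n3.sig = "wy"  ["wy"]
26. n13.hot = true  [C₀.pre == true]
27. n13.cnt = 22  [C₁.live + 28]
28. n14.lab = 9  [A.cnt - 13]
29. n15.val = "xr"  [terminal]
30. n16.val = "xv"  [terminal]
31. n17.val = 30  [terminal]
32. n14.sig = 18  [D.lab * -1 + 27]
33. n13.sig = 24  [(if A.hot then D.sig else A.cnt) + 6]
34. n1.live = -7  [C₁.live - 1]
35. n1.sig = "x"  [if C₀.depth then C₁.sig else "x"]
36. n0.acc = -5  [S.fin - 29]
37. n0.hot = "pn"  ["pn"]

24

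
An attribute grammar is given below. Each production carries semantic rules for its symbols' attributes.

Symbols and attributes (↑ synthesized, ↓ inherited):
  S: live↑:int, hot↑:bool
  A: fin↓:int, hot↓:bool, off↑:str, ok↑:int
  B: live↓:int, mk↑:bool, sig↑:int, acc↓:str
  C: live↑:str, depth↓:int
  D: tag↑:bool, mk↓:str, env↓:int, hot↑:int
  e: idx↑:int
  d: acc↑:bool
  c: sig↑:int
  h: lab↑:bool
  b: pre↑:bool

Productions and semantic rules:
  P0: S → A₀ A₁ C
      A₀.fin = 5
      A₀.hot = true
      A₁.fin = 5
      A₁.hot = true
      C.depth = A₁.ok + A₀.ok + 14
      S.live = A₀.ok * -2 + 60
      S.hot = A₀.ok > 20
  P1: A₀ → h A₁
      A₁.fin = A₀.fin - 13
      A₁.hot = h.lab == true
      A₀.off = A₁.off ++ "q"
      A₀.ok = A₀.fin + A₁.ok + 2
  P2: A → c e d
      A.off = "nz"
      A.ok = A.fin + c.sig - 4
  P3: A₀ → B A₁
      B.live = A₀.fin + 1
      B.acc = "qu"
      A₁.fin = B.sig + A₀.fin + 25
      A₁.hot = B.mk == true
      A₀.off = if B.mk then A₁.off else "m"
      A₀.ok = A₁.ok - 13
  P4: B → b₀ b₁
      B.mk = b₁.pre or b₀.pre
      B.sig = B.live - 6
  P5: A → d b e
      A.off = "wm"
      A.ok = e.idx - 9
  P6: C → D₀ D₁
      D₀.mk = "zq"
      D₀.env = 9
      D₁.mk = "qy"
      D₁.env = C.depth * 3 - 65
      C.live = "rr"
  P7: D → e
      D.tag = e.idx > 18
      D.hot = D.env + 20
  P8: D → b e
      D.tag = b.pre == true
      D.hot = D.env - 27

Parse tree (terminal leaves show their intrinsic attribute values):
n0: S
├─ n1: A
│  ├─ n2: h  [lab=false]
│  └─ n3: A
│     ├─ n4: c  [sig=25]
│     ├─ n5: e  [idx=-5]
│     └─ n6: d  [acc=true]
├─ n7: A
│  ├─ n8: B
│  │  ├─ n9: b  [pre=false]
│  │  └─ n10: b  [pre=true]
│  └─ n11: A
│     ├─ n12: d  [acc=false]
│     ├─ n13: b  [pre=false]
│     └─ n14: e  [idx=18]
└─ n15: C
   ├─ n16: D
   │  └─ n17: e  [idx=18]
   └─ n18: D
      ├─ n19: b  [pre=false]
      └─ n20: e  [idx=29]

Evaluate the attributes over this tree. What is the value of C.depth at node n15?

1. n1.fin = 5  [5]
2. n1.hot = true  [true]
3. n2.lab = false  [terminal]
4. n3.fin = -8  [A₀.fin - 13]
5. n3.hot = false  [h.lab == true]
6. n4.sig = 25  [terminal]
7. n5.idx = -5  [terminal]
8. n6.acc = true  [terminal]
9. n3.off = "nz"  ["nz"]
10. n3.ok = 13  [A.fin + c.sig - 4]
11. n1.off = "nzq"  [A₁.off ++ "q"]
12. n1.ok = 20  [A₀.fin + A₁.ok + 2]
13. n7.fin = 5  [5]
14. n7.hot = true  [true]
15. n8.live = 6  [A₀.fin + 1]
16. n8.acc = "qu"  ["qu"]
17. n9.pre = false  [terminal]
18. n10.pre = true  [terminal]
19. n8.mk = true  [b₁.pre or b₀.pre]
20. n8.sig = 0  [B.live - 6]
21. n11.fin = 30  [B.sig + A₀.fin + 25]
22. n11.hot = true  [B.mk == true]
23. n12.acc = false  [terminal]
24. n13.pre = false  [terminal]
25. n14.idx = 18  [terminal]
26. n11.off = "wm"  ["wm"]
27. n11.ok = 9  [e.idx - 9]
28. n7.off = "wm"  [if B.mk then A₁.off else "m"]
29. n7.ok = -4  [A₁.ok - 13]
30. n15.depth = 30  [A₁.ok + A₀.ok + 14]
31. n16.mk = "zq"  ["zq"]
32. n16.env = 9  [9]
33. n17.idx = 18  [terminal]
34. n16.tag = false  [e.idx > 18]
35. n16.hot = 29  [D.env + 20]
36. n18.mk = "qy"  ["qy"]
37. n18.env = 25  [C.depth * 3 - 65]
38. n19.pre = false  [terminal]
39. n20.idx = 29  [terminal]
40. n18.tag = false  [b.pre == true]
41. n18.hot = -2  [D.env - 27]
42. n15.live = "rr"  ["rr"]
43. n0.live = 20  [A₀.ok * -2 + 60]
44. n0.hot = false  [A₀.ok > 20]

30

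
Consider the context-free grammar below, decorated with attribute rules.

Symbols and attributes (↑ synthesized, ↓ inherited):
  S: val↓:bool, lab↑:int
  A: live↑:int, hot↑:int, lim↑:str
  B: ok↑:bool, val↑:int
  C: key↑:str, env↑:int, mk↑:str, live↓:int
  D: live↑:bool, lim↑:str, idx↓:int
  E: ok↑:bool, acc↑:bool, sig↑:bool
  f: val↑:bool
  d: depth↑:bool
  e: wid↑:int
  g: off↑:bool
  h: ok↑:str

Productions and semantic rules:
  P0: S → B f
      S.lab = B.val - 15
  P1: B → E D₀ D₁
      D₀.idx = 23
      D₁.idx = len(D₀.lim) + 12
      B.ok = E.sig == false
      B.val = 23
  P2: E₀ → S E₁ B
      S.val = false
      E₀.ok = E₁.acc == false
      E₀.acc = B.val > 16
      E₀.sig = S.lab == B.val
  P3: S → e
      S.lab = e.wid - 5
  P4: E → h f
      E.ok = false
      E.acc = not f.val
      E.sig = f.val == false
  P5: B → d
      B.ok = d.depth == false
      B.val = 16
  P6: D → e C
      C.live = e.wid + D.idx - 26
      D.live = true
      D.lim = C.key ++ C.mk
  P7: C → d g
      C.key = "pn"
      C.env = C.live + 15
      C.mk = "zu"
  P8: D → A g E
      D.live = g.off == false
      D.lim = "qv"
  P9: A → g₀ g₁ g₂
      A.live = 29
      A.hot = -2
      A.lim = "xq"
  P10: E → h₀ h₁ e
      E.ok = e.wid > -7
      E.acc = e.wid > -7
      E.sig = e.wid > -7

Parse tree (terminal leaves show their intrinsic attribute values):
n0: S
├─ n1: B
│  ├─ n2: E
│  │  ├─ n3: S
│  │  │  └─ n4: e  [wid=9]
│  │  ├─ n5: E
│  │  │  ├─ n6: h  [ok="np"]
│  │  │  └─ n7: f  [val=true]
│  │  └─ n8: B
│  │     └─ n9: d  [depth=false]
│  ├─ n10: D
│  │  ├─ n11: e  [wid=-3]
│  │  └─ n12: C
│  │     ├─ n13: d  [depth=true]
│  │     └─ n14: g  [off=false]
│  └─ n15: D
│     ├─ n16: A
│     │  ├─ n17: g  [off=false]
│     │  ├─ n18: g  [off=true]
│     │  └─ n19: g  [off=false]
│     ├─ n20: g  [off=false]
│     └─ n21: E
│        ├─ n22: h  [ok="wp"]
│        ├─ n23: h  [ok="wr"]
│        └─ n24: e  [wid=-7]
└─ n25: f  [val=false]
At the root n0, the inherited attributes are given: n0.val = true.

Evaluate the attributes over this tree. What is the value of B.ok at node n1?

true

1. n0.val = true  [given at root]
2. n3.val = false  [false]
3. n4.wid = 9  [terminal]
4. n3.lab = 4  [e.wid - 5]
5. n6.ok = "np"  [terminal]
6. n7.val = true  [terminal]
7. n5.ok = false  [false]
8. n5.acc = false  [not f.val]
9. n5.sig = false  [f.val == false]
10. n9.depth = false  [terminal]
11. n8.ok = true  [d.depth == false]
12. n8.val = 16  [16]
13. n2.ok = true  [E₁.acc == false]
14. n2.acc = false  [B.val > 16]
15. n2.sig = false  [S.lab == B.val]
16. n10.idx = 23  [23]
17. n11.wid = -3  [terminal]
18. n12.live = -6  [e.wid + D.idx - 26]
19. n13.depth = true  [terminal]
20. n14.off = false  [terminal]
21. n12.key = "pn"  ["pn"]
22. n12.env = 9  [C.live + 15]
23. n12.mk = "zu"  ["zu"]
24. n10.live = true  [true]
25. n10.lim = "pnzu"  [C.key ++ C.mk]
26. n15.idx = 16  [len(D₀.lim) + 12]
27. n17.off = false  [terminal]
28. n18.off = true  [terminal]
29. n19.off = false  [terminal]
30. n16.live = 29  [29]
31. n16.hot = -2  [-2]
32. n16.lim = "xq"  ["xq"]
33. n20.off = false  [terminal]
34. n22.ok = "wp"  [terminal]
35. n23.ok = "wr"  [terminal]
36. n24.wid = -7  [terminal]
37. n21.ok = false  [e.wid > -7]
38. n21.acc = false  [e.wid > -7]
39. n21.sig = false  [e.wid > -7]
40. n15.live = true  [g.off == false]
41. n15.lim = "qv"  ["qv"]
42. n1.ok = true  [E.sig == false]
43. n1.val = 23  [23]
44. n25.val = false  [terminal]
45. n0.lab = 8  [B.val - 15]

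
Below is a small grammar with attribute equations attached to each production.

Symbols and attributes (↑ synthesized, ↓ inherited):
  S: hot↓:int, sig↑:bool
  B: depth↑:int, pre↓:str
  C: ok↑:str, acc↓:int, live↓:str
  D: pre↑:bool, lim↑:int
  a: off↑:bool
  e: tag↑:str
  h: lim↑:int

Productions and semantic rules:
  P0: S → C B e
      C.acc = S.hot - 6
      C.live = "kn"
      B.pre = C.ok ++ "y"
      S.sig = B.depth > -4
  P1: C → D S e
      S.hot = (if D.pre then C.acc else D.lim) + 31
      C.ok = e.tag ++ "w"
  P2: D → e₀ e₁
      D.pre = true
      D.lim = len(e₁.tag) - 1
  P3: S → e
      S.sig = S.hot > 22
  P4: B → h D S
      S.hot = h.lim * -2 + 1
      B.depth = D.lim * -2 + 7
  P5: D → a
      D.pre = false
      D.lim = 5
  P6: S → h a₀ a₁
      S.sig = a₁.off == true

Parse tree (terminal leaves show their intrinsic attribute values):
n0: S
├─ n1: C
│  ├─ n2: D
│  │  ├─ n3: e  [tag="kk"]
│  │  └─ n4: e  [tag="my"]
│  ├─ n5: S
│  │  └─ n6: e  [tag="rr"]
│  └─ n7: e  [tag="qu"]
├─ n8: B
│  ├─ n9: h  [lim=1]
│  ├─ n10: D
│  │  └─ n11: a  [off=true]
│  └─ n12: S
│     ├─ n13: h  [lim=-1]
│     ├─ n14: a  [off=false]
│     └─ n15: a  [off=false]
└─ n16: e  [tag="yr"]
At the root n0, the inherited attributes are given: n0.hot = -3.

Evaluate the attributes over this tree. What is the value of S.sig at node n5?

false

1. n0.hot = -3  [given at root]
2. n1.acc = -9  [S.hot - 6]
3. n1.live = "kn"  ["kn"]
4. n3.tag = "kk"  [terminal]
5. n4.tag = "my"  [terminal]
6. n2.pre = true  [true]
7. n2.lim = 1  [len(e₁.tag) - 1]
8. n5.hot = 22  [(if D.pre then C.acc else D.lim) + 31]
9. n6.tag = "rr"  [terminal]
10. n5.sig = false  [S.hot > 22]
11. n7.tag = "qu"  [terminal]
12. n1.ok = "quw"  [e.tag ++ "w"]
13. n8.pre = "quwy"  [C.ok ++ "y"]
14. n9.lim = 1  [terminal]
15. n11.off = true  [terminal]
16. n10.pre = false  [false]
17. n10.lim = 5  [5]
18. n12.hot = -1  [h.lim * -2 + 1]
19. n13.lim = -1  [terminal]
20. n14.off = false  [terminal]
21. n15.off = false  [terminal]
22. n12.sig = false  [a₁.off == true]
23. n8.depth = -3  [D.lim * -2 + 7]
24. n16.tag = "yr"  [terminal]
25. n0.sig = true  [B.depth > -4]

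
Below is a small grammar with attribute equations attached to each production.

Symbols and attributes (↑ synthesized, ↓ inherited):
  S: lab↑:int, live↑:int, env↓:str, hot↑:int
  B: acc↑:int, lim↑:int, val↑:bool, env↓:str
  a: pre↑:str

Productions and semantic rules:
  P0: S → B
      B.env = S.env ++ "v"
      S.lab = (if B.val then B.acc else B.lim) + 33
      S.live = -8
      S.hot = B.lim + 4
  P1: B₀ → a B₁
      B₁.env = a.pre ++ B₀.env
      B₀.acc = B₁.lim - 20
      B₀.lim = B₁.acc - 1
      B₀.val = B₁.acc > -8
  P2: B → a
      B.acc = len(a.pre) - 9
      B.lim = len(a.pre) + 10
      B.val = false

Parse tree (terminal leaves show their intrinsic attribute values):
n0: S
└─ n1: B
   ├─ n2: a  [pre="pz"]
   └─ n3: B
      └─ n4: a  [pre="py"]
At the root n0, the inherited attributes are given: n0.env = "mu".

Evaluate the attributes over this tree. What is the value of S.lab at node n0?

1. n0.env = "mu"  [given at root]
2. n1.env = "muv"  [S.env ++ "v"]
3. n2.pre = "pz"  [terminal]
4. n3.env = "pzmuv"  [a.pre ++ B₀.env]
5. n4.pre = "py"  [terminal]
6. n3.acc = -7  [len(a.pre) - 9]
7. n3.lim = 12  [len(a.pre) + 10]
8. n3.val = false  [false]
9. n1.acc = -8  [B₁.lim - 20]
10. n1.lim = -8  [B₁.acc - 1]
11. n1.val = true  [B₁.acc > -8]
12. n0.lab = 25  [(if B.val then B.acc else B.lim) + 33]
13. n0.live = -8  [-8]
14. n0.hot = -4  [B.lim + 4]

25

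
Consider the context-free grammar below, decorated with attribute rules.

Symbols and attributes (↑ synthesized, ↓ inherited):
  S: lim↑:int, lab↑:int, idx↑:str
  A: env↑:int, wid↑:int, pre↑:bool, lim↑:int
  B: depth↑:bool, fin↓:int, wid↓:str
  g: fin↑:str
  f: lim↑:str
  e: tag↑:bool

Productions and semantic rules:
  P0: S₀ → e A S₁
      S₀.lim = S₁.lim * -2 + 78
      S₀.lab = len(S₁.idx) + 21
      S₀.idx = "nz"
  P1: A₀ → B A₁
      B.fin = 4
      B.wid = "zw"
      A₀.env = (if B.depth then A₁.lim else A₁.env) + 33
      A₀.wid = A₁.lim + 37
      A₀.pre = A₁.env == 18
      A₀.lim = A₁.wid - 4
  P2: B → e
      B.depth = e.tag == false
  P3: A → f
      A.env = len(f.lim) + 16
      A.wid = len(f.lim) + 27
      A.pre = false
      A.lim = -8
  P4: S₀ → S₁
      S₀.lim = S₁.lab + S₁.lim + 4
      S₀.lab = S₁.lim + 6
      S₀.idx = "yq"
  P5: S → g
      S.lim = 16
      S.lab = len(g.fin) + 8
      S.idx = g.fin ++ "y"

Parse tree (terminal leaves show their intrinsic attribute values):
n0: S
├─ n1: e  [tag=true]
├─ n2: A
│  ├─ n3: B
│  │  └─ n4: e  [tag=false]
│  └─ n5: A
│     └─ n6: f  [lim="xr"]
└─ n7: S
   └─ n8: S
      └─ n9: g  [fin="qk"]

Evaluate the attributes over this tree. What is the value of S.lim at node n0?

18

1. n1.tag = true  [terminal]
2. n3.fin = 4  [4]
3. n3.wid = "zw"  ["zw"]
4. n4.tag = false  [terminal]
5. n3.depth = true  [e.tag == false]
6. n6.lim = "xr"  [terminal]
7. n5.env = 18  [len(f.lim) + 16]
8. n5.wid = 29  [len(f.lim) + 27]
9. n5.pre = false  [false]
10. n5.lim = -8  [-8]
11. n2.env = 25  [(if B.depth then A₁.lim else A₁.env) + 33]
12. n2.wid = 29  [A₁.lim + 37]
13. n2.pre = true  [A₁.env == 18]
14. n2.lim = 25  [A₁.wid - 4]
15. n9.fin = "qk"  [terminal]
16. n8.lim = 16  [16]
17. n8.lab = 10  [len(g.fin) + 8]
18. n8.idx = "qky"  [g.fin ++ "y"]
19. n7.lim = 30  [S₁.lab + S₁.lim + 4]
20. n7.lab = 22  [S₁.lim + 6]
21. n7.idx = "yq"  ["yq"]
22. n0.lim = 18  [S₁.lim * -2 + 78]
23. n0.lab = 23  [len(S₁.idx) + 21]
24. n0.idx = "nz"  ["nz"]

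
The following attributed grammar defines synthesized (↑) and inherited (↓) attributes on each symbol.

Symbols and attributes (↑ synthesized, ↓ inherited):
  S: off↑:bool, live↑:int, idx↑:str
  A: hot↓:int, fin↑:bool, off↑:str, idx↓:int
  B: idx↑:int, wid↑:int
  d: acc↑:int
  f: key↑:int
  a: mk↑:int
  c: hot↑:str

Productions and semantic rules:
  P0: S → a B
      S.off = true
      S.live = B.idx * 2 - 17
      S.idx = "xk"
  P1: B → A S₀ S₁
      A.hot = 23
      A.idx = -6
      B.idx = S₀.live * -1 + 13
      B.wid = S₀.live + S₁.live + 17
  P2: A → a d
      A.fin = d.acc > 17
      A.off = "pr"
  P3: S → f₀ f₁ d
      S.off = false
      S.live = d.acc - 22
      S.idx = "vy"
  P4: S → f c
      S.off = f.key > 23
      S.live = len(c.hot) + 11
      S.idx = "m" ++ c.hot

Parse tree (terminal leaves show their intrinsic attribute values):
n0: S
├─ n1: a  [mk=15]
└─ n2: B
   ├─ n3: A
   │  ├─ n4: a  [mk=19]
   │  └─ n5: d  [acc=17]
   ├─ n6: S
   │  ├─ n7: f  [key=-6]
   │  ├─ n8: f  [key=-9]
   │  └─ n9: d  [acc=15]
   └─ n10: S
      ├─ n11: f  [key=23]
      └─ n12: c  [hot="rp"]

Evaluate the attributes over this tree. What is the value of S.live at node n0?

1. n1.mk = 15  [terminal]
2. n3.hot = 23  [23]
3. n3.idx = -6  [-6]
4. n4.mk = 19  [terminal]
5. n5.acc = 17  [terminal]
6. n3.fin = false  [d.acc > 17]
7. n3.off = "pr"  ["pr"]
8. n7.key = -6  [terminal]
9. n8.key = -9  [terminal]
10. n9.acc = 15  [terminal]
11. n6.off = false  [false]
12. n6.live = -7  [d.acc - 22]
13. n6.idx = "vy"  ["vy"]
14. n11.key = 23  [terminal]
15. n12.hot = "rp"  [terminal]
16. n10.off = false  [f.key > 23]
17. n10.live = 13  [len(c.hot) + 11]
18. n10.idx = "mrp"  ["m" ++ c.hot]
19. n2.idx = 20  [S₀.live * -1 + 13]
20. n2.wid = 23  [S₀.live + S₁.live + 17]
21. n0.off = true  [true]
22. n0.live = 23  [B.idx * 2 - 17]
23. n0.idx = "xk"  ["xk"]

23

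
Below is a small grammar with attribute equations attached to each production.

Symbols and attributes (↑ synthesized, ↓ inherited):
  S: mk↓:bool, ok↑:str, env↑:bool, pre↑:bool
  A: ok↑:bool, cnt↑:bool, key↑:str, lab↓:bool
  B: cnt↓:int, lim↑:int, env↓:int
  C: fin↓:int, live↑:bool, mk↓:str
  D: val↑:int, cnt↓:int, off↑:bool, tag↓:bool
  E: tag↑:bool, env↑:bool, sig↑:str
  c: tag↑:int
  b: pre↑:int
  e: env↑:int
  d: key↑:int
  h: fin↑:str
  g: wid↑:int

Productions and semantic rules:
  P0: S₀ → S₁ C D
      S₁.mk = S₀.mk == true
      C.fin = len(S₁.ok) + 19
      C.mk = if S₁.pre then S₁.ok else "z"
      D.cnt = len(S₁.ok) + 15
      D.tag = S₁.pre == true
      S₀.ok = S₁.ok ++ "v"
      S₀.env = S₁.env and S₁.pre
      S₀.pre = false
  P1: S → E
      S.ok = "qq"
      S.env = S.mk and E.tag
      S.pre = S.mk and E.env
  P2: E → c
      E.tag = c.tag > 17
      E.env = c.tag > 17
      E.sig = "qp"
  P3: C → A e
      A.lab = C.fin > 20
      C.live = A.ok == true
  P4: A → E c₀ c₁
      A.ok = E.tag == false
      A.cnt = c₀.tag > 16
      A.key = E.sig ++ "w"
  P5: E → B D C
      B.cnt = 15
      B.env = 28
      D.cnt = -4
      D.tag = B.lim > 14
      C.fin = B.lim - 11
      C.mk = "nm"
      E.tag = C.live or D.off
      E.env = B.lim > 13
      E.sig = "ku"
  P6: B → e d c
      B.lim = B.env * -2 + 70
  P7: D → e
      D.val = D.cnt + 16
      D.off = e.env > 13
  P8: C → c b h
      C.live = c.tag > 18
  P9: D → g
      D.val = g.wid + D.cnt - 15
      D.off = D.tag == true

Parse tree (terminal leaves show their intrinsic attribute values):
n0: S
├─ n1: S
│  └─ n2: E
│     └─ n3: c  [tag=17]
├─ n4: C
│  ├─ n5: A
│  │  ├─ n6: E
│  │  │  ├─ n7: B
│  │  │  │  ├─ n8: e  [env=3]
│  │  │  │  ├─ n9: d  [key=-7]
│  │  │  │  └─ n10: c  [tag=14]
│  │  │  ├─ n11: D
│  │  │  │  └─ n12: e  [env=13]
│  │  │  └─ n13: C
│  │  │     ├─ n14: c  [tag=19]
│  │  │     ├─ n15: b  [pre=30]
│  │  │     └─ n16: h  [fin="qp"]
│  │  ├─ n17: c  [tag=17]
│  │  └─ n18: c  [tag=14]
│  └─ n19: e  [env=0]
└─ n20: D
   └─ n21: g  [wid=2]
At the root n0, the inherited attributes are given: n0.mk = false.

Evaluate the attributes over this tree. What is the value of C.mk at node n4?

1. n0.mk = false  [given at root]
2. n1.mk = false  [S₀.mk == true]
3. n3.tag = 17  [terminal]
4. n2.tag = false  [c.tag > 17]
5. n2.env = false  [c.tag > 17]
6. n2.sig = "qp"  ["qp"]
7. n1.ok = "qq"  ["qq"]
8. n1.env = false  [S.mk and E.tag]
9. n1.pre = false  [S.mk and E.env]
10. n4.fin = 21  [len(S₁.ok) + 19]
11. n4.mk = "z"  [if S₁.pre then S₁.ok else "z"]
12. n5.lab = true  [C.fin > 20]
13. n7.cnt = 15  [15]
14. n7.env = 28  [28]
15. n8.env = 3  [terminal]
16. n9.key = -7  [terminal]
17. n10.tag = 14  [terminal]
18. n7.lim = 14  [B.env * -2 + 70]
19. n11.cnt = -4  [-4]
20. n11.tag = false  [B.lim > 14]
21. n12.env = 13  [terminal]
22. n11.val = 12  [D.cnt + 16]
23. n11.off = false  [e.env > 13]
24. n13.fin = 3  [B.lim - 11]
25. n13.mk = "nm"  ["nm"]
26. n14.tag = 19  [terminal]
27. n15.pre = 30  [terminal]
28. n16.fin = "qp"  [terminal]
29. n13.live = true  [c.tag > 18]
30. n6.tag = true  [C.live or D.off]
31. n6.env = true  [B.lim > 13]
32. n6.sig = "ku"  ["ku"]
33. n17.tag = 17  [terminal]
34. n18.tag = 14  [terminal]
35. n5.ok = false  [E.tag == false]
36. n5.cnt = true  [c₀.tag > 16]
37. n5.key = "kuw"  [E.sig ++ "w"]
38. n19.env = 0  [terminal]
39. n4.live = false  [A.ok == true]
40. n20.cnt = 17  [len(S₁.ok) + 15]
41. n20.tag = false  [S₁.pre == true]
42. n21.wid = 2  [terminal]
43. n20.val = 4  [g.wid + D.cnt - 15]
44. n20.off = false  [D.tag == true]
45. n0.ok = "qqv"  [S₁.ok ++ "v"]
46. n0.env = false  [S₁.env and S₁.pre]
47. n0.pre = false  [false]

"z"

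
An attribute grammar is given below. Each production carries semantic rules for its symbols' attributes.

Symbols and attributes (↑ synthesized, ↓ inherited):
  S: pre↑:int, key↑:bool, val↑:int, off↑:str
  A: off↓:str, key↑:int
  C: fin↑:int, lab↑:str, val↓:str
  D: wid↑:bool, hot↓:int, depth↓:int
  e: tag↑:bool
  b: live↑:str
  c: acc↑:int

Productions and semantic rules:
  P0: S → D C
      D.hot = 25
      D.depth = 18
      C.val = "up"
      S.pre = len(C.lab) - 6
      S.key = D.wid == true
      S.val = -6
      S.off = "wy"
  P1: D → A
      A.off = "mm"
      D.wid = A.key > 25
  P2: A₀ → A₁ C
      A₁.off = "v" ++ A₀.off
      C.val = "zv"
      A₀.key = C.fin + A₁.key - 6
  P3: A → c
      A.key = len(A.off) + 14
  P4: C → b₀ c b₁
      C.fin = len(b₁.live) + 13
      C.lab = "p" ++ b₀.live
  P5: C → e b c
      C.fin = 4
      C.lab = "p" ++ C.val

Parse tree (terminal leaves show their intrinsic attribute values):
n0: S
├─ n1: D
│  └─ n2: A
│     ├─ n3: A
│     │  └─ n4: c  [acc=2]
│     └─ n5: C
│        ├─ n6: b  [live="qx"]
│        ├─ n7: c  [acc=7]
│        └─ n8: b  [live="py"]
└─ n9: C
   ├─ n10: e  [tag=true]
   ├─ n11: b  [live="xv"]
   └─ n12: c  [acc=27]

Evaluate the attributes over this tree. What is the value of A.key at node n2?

1. n1.hot = 25  [25]
2. n1.depth = 18  [18]
3. n2.off = "mm"  ["mm"]
4. n3.off = "vmm"  ["v" ++ A₀.off]
5. n4.acc = 2  [terminal]
6. n3.key = 17  [len(A.off) + 14]
7. n5.val = "zv"  ["zv"]
8. n6.live = "qx"  [terminal]
9. n7.acc = 7  [terminal]
10. n8.live = "py"  [terminal]
11. n5.fin = 15  [len(b₁.live) + 13]
12. n5.lab = "pqx"  ["p" ++ b₀.live]
13. n2.key = 26  [C.fin + A₁.key - 6]
14. n1.wid = true  [A.key > 25]
15. n9.val = "up"  ["up"]
16. n10.tag = true  [terminal]
17. n11.live = "xv"  [terminal]
18. n12.acc = 27  [terminal]
19. n9.fin = 4  [4]
20. n9.lab = "pup"  ["p" ++ C.val]
21. n0.pre = -3  [len(C.lab) - 6]
22. n0.key = true  [D.wid == true]
23. n0.val = -6  [-6]
24. n0.off = "wy"  ["wy"]

26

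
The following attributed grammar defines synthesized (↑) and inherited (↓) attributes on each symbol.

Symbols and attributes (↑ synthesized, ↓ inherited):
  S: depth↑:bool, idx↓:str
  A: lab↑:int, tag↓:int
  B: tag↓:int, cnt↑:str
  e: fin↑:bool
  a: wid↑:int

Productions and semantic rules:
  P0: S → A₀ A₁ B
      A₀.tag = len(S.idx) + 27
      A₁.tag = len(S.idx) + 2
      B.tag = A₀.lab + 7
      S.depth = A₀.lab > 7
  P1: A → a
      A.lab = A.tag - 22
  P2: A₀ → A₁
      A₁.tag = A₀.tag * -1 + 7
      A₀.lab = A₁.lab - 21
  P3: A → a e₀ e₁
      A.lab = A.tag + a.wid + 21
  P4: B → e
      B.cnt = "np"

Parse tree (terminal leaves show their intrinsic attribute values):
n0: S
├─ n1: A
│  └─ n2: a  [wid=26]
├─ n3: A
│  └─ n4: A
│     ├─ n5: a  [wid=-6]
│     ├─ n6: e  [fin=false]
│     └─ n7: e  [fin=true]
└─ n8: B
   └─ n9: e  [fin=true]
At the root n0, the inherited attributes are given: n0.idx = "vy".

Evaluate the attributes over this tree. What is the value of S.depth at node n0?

1. n0.idx = "vy"  [given at root]
2. n1.tag = 29  [len(S.idx) + 27]
3. n2.wid = 26  [terminal]
4. n1.lab = 7  [A.tag - 22]
5. n3.tag = 4  [len(S.idx) + 2]
6. n4.tag = 3  [A₀.tag * -1 + 7]
7. n5.wid = -6  [terminal]
8. n6.fin = false  [terminal]
9. n7.fin = true  [terminal]
10. n4.lab = 18  [A.tag + a.wid + 21]
11. n3.lab = -3  [A₁.lab - 21]
12. n8.tag = 14  [A₀.lab + 7]
13. n9.fin = true  [terminal]
14. n8.cnt = "np"  ["np"]
15. n0.depth = false  [A₀.lab > 7]

false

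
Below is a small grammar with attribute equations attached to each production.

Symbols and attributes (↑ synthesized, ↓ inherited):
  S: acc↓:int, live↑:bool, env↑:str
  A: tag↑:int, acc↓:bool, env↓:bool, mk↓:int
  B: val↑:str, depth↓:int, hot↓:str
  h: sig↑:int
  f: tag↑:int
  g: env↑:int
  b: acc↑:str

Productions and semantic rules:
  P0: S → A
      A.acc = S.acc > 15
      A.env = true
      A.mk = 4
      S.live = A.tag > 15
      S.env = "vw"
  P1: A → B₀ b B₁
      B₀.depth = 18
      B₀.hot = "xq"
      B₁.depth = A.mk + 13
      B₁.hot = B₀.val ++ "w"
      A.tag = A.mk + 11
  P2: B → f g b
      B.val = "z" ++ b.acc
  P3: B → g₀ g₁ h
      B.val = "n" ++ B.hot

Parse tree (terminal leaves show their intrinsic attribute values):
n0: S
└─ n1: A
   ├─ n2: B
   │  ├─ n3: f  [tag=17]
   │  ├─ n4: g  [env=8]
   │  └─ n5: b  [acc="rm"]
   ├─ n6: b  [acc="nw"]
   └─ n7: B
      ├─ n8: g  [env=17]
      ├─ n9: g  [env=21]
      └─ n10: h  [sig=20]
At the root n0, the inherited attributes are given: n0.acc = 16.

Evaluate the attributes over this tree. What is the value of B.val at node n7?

1. n0.acc = 16  [given at root]
2. n1.acc = true  [S.acc > 15]
3. n1.env = true  [true]
4. n1.mk = 4  [4]
5. n2.depth = 18  [18]
6. n2.hot = "xq"  ["xq"]
7. n3.tag = 17  [terminal]
8. n4.env = 8  [terminal]
9. n5.acc = "rm"  [terminal]
10. n2.val = "zrm"  ["z" ++ b.acc]
11. n6.acc = "nw"  [terminal]
12. n7.depth = 17  [A.mk + 13]
13. n7.hot = "zrmw"  [B₀.val ++ "w"]
14. n8.env = 17  [terminal]
15. n9.env = 21  [terminal]
16. n10.sig = 20  [terminal]
17. n7.val = "nzrmw"  ["n" ++ B.hot]
18. n1.tag = 15  [A.mk + 11]
19. n0.live = false  [A.tag > 15]
20. n0.env = "vw"  ["vw"]

"nzrmw"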